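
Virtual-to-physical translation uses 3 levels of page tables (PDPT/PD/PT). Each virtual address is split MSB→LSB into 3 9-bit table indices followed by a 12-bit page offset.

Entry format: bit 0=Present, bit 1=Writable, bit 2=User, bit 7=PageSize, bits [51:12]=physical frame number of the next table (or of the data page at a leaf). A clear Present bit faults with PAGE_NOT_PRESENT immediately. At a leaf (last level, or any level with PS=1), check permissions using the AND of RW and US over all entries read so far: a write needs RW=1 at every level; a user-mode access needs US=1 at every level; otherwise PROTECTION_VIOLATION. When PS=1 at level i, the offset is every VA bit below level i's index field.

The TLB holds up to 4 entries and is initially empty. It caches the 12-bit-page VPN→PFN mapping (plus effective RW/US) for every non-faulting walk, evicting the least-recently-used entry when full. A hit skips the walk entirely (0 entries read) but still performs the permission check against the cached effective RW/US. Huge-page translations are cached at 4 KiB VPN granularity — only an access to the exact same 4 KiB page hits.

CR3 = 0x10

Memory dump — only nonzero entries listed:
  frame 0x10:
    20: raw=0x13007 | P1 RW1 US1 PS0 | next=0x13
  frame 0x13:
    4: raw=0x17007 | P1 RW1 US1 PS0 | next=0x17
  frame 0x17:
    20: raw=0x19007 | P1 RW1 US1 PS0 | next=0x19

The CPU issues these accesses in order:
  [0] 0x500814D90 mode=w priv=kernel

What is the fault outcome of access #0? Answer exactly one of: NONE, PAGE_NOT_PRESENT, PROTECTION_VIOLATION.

Trace:
#0 VA=0x500814D90 (w,kernel):
  [0] read 0x10 idx=20: raw=0x13007 flags P=1 W=1 U=1 S=0
  [1] read 0x13 idx=4: raw=0x17007 flags P=1 W=1 U=1 S=0
  [2] read 0x17 idx=20: raw=0x19007 flags P=1 W=1 U=1 S=0
  ⇒ phys 0x19D90  [3 reads]

Access #0 fault: NONE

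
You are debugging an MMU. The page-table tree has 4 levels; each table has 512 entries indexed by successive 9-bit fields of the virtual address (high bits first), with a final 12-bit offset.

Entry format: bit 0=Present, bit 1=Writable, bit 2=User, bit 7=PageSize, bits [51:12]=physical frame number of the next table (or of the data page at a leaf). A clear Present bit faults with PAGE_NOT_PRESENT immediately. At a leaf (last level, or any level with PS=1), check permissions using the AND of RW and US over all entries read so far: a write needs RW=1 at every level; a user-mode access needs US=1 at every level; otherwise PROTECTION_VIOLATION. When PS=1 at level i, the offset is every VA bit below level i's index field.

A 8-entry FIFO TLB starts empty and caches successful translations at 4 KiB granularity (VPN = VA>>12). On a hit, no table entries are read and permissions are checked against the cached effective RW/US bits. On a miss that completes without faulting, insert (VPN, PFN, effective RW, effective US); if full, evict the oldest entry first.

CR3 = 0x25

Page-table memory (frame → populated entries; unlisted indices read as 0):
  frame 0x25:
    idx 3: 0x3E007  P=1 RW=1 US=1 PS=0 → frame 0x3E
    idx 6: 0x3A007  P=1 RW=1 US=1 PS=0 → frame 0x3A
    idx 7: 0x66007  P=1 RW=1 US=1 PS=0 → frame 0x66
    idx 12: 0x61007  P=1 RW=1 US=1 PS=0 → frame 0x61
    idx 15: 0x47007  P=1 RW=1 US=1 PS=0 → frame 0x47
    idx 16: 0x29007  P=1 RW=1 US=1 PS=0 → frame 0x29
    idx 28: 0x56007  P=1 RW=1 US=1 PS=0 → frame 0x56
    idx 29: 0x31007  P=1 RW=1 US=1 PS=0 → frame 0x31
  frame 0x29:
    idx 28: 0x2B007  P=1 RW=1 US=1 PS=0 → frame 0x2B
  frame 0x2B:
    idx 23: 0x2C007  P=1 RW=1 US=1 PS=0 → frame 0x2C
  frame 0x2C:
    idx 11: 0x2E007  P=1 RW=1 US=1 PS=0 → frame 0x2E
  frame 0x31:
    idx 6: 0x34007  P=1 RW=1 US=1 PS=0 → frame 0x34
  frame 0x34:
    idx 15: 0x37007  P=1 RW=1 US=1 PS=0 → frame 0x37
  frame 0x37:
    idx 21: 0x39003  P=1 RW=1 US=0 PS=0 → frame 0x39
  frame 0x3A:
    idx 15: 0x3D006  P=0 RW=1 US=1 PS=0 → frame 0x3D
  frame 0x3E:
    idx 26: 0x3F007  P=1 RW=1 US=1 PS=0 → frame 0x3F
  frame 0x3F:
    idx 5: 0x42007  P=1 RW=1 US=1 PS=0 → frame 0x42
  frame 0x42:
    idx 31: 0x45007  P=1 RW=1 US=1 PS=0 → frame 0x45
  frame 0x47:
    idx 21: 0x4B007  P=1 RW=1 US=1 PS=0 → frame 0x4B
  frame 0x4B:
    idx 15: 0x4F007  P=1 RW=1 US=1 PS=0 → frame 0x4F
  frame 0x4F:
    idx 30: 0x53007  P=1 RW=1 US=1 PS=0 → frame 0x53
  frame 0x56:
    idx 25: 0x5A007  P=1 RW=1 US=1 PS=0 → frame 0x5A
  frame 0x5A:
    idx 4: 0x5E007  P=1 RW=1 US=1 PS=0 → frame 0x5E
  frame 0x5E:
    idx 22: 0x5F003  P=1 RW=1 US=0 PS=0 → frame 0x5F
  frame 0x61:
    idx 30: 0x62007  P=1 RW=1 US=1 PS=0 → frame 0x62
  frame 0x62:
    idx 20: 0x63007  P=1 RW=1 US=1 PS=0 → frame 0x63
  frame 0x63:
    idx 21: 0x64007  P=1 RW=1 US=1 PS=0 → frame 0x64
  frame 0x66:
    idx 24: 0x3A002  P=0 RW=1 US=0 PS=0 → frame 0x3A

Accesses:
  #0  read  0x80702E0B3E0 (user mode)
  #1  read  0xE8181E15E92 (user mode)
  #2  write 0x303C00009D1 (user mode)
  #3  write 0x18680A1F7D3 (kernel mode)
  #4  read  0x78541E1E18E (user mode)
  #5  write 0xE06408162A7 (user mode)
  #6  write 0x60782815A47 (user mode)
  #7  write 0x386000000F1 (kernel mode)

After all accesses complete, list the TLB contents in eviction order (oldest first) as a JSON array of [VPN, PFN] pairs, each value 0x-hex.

Trace:
#0 VA=0x80702E0B3E0 (r,user):
  L0: frame=0x25 idx=16 entry=0x29007 [P=1 RW=1 US=1 PS=0]
  L1: frame=0x29 idx=28 entry=0x2B007 [P=1 RW=1 US=1 PS=0]
  L2: frame=0x2B idx=23 entry=0x2C007 [P=1 RW=1 US=1 PS=0]
  L3: frame=0x2C idx=11 entry=0x2E007 [P=1 RW=1 US=1 PS=0]
  → PA=0x2E3E0  (4 entries read)
#1 VA=0xE8181E15E92 (r,user):
  L0: frame=0x25 idx=29 entry=0x31007 [P=1 RW=1 US=1 PS=0]
  L1: frame=0x31 idx=6 entry=0x34007 [P=1 RW=1 US=1 PS=0]
  L2: frame=0x34 idx=15 entry=0x37007 [P=1 RW=1 US=1 PS=0]
  L3: frame=0x37 idx=21 entry=0x39003 [P=1 RW=1 US=0 PS=0]
  → PROTECTION_VIOLATION  (4 entries read)
#2 VA=0x303C00009D1 (w,user):
  L0: frame=0x25 idx=6 entry=0x3A007 [P=1 RW=1 US=1 PS=0]
  L1: frame=0x3A idx=15 entry=0x3D006 [P=0 RW=1 US=1 PS=0]
  → PAGE_NOT_PRESENT  (2 entries read)
#3 VA=0x18680A1F7D3 (w,kernel):
  L0: frame=0x25 idx=3 entry=0x3E007 [P=1 RW=1 US=1 PS=0]
  L1: frame=0x3E idx=26 entry=0x3F007 [P=1 RW=1 US=1 PS=0]
  L2: frame=0x3F idx=5 entry=0x42007 [P=1 RW=1 US=1 PS=0]
  L3: frame=0x42 idx=31 entry=0x45007 [P=1 RW=1 US=1 PS=0]
  → PA=0x457D3  (4 entries read)
#4 VA=0x78541E1E18E (r,user):
  L0: frame=0x25 idx=15 entry=0x47007 [P=1 RW=1 US=1 PS=0]
  L1: frame=0x47 idx=21 entry=0x4B007 [P=1 RW=1 US=1 PS=0]
  L2: frame=0x4B idx=15 entry=0x4F007 [P=1 RW=1 US=1 PS=0]
  L3: frame=0x4F idx=30 entry=0x53007 [P=1 RW=1 US=1 PS=0]
  → PA=0x5318E  (4 entries read)
#5 VA=0xE06408162A7 (w,user):
  L0: frame=0x25 idx=28 entry=0x56007 [P=1 RW=1 US=1 PS=0]
  L1: frame=0x56 idx=25 entry=0x5A007 [P=1 RW=1 US=1 PS=0]
  L2: frame=0x5A idx=4 entry=0x5E007 [P=1 RW=1 US=1 PS=0]
  L3: frame=0x5E idx=22 entry=0x5F003 [P=1 RW=1 US=0 PS=0]
  → PROTECTION_VIOLATION  (4 entries read)
#6 VA=0x60782815A47 (w,user):
  L0: frame=0x25 idx=12 entry=0x61007 [P=1 RW=1 US=1 PS=0]
  L1: frame=0x61 idx=30 entry=0x62007 [P=1 RW=1 US=1 PS=0]
  L2: frame=0x62 idx=20 entry=0x63007 [P=1 RW=1 US=1 PS=0]
  L3: frame=0x63 idx=21 entry=0x64007 [P=1 RW=1 US=1 PS=0]
  → PA=0x64A47  (4 entries read)
#7 VA=0x386000000F1 (w,kernel):
  L0: frame=0x25 idx=7 entry=0x66007 [P=1 RW=1 US=1 PS=0]
  L1: frame=0x66 idx=24 entry=0x3A002 [P=0 RW=1 US=0 PS=0]
  → PAGE_NOT_PRESENT  (2 entries read)

TLB: [["0x80702E0B", "0x2E"], ["0x18680A1F", "0x45"], ["0x78541E1E", "0x53"], ["0x60782815", "0x64"]]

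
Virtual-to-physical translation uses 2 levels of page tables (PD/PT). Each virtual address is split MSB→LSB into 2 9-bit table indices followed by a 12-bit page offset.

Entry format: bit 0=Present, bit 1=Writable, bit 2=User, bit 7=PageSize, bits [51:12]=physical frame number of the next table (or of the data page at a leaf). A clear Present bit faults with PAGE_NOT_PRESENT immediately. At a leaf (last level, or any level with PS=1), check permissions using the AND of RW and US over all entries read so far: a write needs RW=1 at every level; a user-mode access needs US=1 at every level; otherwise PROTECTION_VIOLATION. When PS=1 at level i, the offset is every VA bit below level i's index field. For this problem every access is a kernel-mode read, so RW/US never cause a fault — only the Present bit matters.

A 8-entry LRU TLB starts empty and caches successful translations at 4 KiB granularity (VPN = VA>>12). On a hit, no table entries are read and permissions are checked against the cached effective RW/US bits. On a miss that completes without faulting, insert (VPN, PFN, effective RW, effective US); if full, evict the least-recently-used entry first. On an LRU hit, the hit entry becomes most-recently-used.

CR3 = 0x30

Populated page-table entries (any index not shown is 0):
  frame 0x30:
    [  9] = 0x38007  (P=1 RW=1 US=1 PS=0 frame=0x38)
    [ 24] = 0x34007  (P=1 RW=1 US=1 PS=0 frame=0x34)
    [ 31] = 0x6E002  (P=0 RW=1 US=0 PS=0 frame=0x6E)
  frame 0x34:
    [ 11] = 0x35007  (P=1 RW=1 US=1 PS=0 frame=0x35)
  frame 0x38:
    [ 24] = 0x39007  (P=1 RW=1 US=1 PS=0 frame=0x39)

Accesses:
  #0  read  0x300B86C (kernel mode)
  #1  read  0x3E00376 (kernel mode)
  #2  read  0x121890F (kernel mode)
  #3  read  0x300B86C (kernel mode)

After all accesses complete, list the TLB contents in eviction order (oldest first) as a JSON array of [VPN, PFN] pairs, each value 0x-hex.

Per-access translation:
#0 VA=0x300B86C (r,kernel):
  L0 @0x30[24] → 0x34007  P=1,RW=1,US=1,PS=0
  L1 @0x34[11] → 0x35007  P=1,RW=1,US=1,PS=0
  → PA=0x3586C  (2 entries read)
#1 VA=0x3E00376 (r,kernel):
  L0 @0x30[31] → 0x6E002  P=0,RW=1,US=0,PS=0
  → PAGE_NOT_PRESENT  (1 entries read)
#2 VA=0x121890F (r,kernel):
  L0 @0x30[9] → 0x38007  P=1,RW=1,US=1,PS=0
  L1 @0x38[24] → 0x39007  P=1,RW=1,US=1,PS=0
  → PA=0x3990F  (2 entries read)
#3 VA=0x300B86C (r,kernel):
  TLB hit vpn=0x300B → PA=0x3586C

TLB: [["0x1218", "0x39"], ["0x300B", "0x35"]]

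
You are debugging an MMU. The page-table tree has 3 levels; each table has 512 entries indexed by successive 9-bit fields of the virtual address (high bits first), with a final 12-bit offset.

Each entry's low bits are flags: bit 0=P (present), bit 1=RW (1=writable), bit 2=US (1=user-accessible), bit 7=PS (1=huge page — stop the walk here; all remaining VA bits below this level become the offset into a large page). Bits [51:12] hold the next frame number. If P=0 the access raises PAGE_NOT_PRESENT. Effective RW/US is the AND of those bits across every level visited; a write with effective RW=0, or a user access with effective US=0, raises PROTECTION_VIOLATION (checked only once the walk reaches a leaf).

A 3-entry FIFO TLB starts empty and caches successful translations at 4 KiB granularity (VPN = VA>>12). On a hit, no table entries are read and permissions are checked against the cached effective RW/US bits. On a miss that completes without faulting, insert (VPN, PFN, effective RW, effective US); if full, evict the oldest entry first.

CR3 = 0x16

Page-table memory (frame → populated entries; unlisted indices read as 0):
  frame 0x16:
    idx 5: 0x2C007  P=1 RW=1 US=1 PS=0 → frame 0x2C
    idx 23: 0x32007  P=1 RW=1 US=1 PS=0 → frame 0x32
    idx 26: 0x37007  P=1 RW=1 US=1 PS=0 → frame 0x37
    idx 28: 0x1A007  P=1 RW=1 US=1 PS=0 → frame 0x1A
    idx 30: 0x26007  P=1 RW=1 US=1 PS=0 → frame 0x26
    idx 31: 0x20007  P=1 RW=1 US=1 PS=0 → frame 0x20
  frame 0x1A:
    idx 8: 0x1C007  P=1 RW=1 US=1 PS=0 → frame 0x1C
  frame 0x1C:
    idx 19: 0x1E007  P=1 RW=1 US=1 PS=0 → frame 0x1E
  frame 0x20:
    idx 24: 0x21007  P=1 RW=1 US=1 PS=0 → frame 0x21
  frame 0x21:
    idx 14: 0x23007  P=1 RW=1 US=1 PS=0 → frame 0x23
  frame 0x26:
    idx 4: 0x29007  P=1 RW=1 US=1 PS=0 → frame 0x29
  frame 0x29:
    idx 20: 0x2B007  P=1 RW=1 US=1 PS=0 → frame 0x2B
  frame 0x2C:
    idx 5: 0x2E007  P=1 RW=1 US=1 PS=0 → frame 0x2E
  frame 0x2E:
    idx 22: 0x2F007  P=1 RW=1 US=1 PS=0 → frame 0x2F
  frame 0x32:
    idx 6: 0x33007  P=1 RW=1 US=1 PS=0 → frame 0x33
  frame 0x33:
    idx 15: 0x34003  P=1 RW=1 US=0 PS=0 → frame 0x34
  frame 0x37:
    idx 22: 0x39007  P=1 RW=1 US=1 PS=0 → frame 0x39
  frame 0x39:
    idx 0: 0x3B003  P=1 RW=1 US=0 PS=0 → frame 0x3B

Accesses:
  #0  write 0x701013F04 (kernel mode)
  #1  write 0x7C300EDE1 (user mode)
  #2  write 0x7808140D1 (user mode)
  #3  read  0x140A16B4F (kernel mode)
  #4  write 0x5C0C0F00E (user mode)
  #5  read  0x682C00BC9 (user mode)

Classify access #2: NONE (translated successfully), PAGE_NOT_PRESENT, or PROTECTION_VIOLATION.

Per-access translation:
#0 VA=0x701013F04 (w,kernel):
  L0 @0x16[28] → 0x1A007  P=1,RW=1,US=1,PS=0
  L1 @0x1A[8] → 0x1C007  P=1,RW=1,US=1,PS=0
  L2 @0x1C[19] → 0x1E007  P=1,RW=1,US=1,PS=0
  ✓ 0x1EF04  — 3 lookups
#1 VA=0x7C300EDE1 (w,user):
  L0 @0x16[31] → 0x20007  P=1,RW=1,US=1,PS=0
  L1 @0x20[24] → 0x21007  P=1,RW=1,US=1,PS=0
  L2 @0x21[14] → 0x23007  P=1,RW=1,US=1,PS=0
  ✓ 0x23DE1  — 3 lookups
#2 VA=0x7808140D1 (w,user):
  L0 @0x16[30] → 0x26007  P=1,RW=1,US=1,PS=0
  L1 @0x26[4] → 0x29007  P=1,RW=1,US=1,PS=0
  L2 @0x29[20] → 0x2B007  P=1,RW=1,US=1,PS=0
  ✓ 0x2B0D1  — 3 lookups
#3 VA=0x140A16B4F (r,kernel):
  L0 @0x16[5] → 0x2C007  P=1,RW=1,US=1,PS=0
  L1 @0x2C[5] → 0x2E007  P=1,RW=1,US=1,PS=0
  L2 @0x2E[22] → 0x2F007  P=1,RW=1,US=1,PS=0
  ✓ 0x2FB4F  — 3 lookups
#4 VA=0x5C0C0F00E (w,user):
  L0 @0x16[23] → 0x32007  P=1,RW=1,US=1,PS=0
  L1 @0x32[6] → 0x33007  P=1,RW=1,US=1,PS=0
  L2 @0x33[15] → 0x34003  P=1,RW=1,US=0,PS=0
  → PROTECTION_VIOLATION  (3 entries read)
#5 VA=0x682C00BC9 (r,user):
  L0 @0x16[26] → 0x37007  P=1,RW=1,US=1,PS=0
  L1 @0x37[22] → 0x39007  P=1,RW=1,US=1,PS=0
  L2 @0x39[0] → 0x3B003  P=1,RW=1,US=0,PS=0
  → PROTECTION_VIOLATION  (3 entries read)

Access #2 fault: NONE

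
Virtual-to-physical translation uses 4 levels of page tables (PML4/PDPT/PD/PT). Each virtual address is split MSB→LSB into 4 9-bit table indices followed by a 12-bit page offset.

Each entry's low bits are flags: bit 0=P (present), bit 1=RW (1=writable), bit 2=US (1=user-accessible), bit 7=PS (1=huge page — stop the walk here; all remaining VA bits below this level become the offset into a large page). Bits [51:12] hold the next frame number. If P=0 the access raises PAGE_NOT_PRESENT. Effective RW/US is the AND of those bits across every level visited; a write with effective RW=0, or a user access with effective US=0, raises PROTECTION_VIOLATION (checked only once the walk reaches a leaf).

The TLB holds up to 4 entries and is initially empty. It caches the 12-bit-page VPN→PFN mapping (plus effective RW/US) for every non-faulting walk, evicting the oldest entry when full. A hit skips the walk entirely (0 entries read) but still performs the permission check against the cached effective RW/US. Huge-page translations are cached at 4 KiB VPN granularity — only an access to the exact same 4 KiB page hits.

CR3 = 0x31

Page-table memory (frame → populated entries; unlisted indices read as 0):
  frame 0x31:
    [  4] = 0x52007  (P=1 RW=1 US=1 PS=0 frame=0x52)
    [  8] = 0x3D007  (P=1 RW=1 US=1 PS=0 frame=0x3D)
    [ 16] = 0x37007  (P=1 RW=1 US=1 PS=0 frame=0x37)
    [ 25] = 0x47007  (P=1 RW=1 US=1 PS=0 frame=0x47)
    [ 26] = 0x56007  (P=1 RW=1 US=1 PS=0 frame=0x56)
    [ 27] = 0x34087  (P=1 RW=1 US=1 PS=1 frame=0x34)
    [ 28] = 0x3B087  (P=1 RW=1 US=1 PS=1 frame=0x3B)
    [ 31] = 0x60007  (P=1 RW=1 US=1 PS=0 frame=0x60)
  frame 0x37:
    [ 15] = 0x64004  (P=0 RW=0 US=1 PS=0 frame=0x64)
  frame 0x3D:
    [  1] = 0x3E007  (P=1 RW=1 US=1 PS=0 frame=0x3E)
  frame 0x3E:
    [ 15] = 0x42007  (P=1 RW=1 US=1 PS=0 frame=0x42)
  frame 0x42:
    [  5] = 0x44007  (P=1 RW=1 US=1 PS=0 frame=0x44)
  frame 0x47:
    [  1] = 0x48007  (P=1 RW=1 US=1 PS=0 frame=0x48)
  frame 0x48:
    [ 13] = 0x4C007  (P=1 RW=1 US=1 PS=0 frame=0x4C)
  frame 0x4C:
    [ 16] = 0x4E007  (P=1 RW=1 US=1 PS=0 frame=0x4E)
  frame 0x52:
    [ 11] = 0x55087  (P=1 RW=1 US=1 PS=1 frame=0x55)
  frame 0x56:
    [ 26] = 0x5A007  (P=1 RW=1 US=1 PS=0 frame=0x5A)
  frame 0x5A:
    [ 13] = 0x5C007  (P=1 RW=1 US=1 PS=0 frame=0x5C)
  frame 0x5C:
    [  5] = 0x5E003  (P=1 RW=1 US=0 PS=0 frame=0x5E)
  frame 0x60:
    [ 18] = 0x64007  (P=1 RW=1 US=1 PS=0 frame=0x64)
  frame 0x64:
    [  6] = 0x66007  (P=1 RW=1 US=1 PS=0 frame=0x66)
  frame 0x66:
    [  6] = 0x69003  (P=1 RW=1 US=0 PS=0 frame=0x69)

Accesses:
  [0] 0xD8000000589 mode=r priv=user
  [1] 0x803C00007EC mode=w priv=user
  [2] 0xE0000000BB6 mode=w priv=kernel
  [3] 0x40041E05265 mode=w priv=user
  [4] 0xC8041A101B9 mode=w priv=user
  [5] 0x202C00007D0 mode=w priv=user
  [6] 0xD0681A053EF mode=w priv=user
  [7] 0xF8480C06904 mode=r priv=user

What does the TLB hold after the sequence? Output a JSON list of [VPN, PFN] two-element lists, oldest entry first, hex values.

Trace:
#0 VA=0xD8000000589 (r,user):
  lvl0: tbl 0x31, slot 27 ⇒ 0x34087 (P1/RW1/US1/PS1)
  ✓ 0x34589 (huge @L0)  — 1 lookups
#1 VA=0x803C00007EC (w,user):
  lvl0: tbl 0x31, slot 16 ⇒ 0x37007 (P1/RW1/US1/PS0)
  lvl1: tbl 0x37, slot 15 ⇒ 0x64004 (P0/RW0/US1/PS0)
  → PAGE_NOT_PRESENT  (2 entries read)
#2 VA=0xE0000000BB6 (w,kernel):
  lvl0: tbl 0x31, slot 28 ⇒ 0x3B087 (P1/RW1/US1/PS1)
  ✓ 0x3BBB6 (huge @L0)  — 1 lookups
#3 VA=0x40041E05265 (w,user):
  lvl0: tbl 0x31, slot 8 ⇒ 0x3D007 (P1/RW1/US1/PS0)
  lvl1: tbl 0x3D, slot 1 ⇒ 0x3E007 (P1/RW1/US1/PS0)
  lvl2: tbl 0x3E, slot 15 ⇒ 0x42007 (P1/RW1/US1/PS0)
  lvl3: tbl 0x42, slot 5 ⇒ 0x44007 (P1/RW1/US1/PS0)
  ✓ 0x44265  — 4 lookups
#4 VA=0xC8041A101B9 (w,user):
  lvl0: tbl 0x31, slot 25 ⇒ 0x47007 (P1/RW1/US1/PS0)
  lvl1: tbl 0x47, slot 1 ⇒ 0x48007 (P1/RW1/US1/PS0)
  lvl2: tbl 0x48, slot 13 ⇒ 0x4C007 (P1/RW1/US1/PS0)
  lvl3: tbl 0x4C, slot 16 ⇒ 0x4E007 (P1/RW1/US1/PS0)
  ✓ 0x4E1B9  — 4 lookups
#5 VA=0x202C00007D0 (w,user):
  lvl0: tbl 0x31, slot 4 ⇒ 0x52007 (P1/RW1/US1/PS0)
  lvl1: tbl 0x52, slot 11 ⇒ 0x55087 (P1/RW1/US1/PS1)
  ✓ 0x557D0 (huge @L1)  — 2 lookups
#6 VA=0xD0681A053EF (w,user):
  lvl0: tbl 0x31, slot 26 ⇒ 0x56007 (P1/RW1/US1/PS0)
  lvl1: tbl 0x56, slot 26 ⇒ 0x5A007 (P1/RW1/US1/PS0)
  lvl2: tbl 0x5A, slot 13 ⇒ 0x5C007 (P1/RW1/US1/PS0)
  lvl3: tbl 0x5C, slot 5 ⇒ 0x5E003 (P1/RW1/US0/PS0)
  → PROTECTION_VIOLATION  (4 entries read)
#7 VA=0xF8480C06904 (r,user):
  lvl0: tbl 0x31, slot 31 ⇒ 0x60007 (P1/RW1/US1/PS0)
  lvl1: tbl 0x60, slot 18 ⇒ 0x64007 (P1/RW1/US1/PS0)
  lvl2: tbl 0x64, slot 6 ⇒ 0x66007 (P1/RW1/US1/PS0)
  lvl3: tbl 0x66, slot 6 ⇒ 0x69003 (P1/RW1/US0/PS0)
  → PROTECTION_VIOLATION  (4 entries read)

TLB: [["0xE0000000", "0x3B"], ["0x40041E05", "0x44"], ["0xC8041A10", "0x4E"], ["0x202C0000", "0x55"]]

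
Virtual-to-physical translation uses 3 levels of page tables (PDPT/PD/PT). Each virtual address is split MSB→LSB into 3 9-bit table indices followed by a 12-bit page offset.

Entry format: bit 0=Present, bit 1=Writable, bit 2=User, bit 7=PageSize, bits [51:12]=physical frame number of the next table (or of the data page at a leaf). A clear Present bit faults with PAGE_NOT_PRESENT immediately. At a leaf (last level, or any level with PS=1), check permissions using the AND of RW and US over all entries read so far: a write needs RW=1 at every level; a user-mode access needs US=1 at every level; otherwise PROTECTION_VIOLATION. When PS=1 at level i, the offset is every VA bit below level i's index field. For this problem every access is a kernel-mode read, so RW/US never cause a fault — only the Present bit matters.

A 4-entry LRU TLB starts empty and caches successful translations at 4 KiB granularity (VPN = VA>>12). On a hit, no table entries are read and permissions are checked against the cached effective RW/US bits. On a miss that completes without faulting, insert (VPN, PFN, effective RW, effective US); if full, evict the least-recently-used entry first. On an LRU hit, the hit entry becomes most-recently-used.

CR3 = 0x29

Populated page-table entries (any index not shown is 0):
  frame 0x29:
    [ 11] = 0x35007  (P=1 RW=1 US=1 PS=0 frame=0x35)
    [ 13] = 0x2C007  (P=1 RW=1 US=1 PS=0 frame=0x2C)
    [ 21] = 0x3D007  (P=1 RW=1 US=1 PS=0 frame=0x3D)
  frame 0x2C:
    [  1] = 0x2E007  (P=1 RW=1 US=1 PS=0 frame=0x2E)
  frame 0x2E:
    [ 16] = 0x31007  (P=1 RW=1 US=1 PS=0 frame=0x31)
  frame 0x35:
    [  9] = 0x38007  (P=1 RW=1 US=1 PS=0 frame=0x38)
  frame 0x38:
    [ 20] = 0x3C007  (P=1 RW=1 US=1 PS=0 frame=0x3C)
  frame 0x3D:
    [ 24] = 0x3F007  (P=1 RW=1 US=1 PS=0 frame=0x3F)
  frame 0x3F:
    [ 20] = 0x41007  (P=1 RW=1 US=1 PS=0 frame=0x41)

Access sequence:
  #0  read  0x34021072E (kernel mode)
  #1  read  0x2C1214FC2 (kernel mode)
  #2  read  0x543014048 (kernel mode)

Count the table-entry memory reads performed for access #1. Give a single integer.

Per-access translation:
#0 VA=0x34021072E (r,kernel):
  lvl0: tbl 0x29, slot 13 ⇒ 0x2C007 (P1/RW1/US1/PS0)
  lvl1: tbl 0x2C, slot 1 ⇒ 0x2E007 (P1/RW1/US1/PS0)
  lvl2: tbl 0x2E, slot 16 ⇒ 0x31007 (P1/RW1/US1/PS0)
  ✓ 0x3172E  — 3 lookups
#1 VA=0x2C1214FC2 (r,kernel):
  lvl0: tbl 0x29, slot 11 ⇒ 0x35007 (P1/RW1/US1/PS0)
  lvl1: tbl 0x35, slot 9 ⇒ 0x38007 (P1/RW1/US1/PS0)
  lvl2: tbl 0x38, slot 20 ⇒ 0x3C007 (P1/RW1/US1/PS0)
  ✓ 0x3CFC2  — 3 lookups
#2 VA=0x543014048 (r,kernel):
  lvl0: tbl 0x29, slot 21 ⇒ 0x3D007 (P1/RW1/US1/PS0)
  lvl1: tbl 0x3D, slot 24 ⇒ 0x3F007 (P1/RW1/US1/PS0)
  lvl2: tbl 0x3F, slot 20 ⇒ 0x41007 (P1/RW1/US1/PS0)
  ✓ 0x41048  — 3 lookups

Entries read for #1: 3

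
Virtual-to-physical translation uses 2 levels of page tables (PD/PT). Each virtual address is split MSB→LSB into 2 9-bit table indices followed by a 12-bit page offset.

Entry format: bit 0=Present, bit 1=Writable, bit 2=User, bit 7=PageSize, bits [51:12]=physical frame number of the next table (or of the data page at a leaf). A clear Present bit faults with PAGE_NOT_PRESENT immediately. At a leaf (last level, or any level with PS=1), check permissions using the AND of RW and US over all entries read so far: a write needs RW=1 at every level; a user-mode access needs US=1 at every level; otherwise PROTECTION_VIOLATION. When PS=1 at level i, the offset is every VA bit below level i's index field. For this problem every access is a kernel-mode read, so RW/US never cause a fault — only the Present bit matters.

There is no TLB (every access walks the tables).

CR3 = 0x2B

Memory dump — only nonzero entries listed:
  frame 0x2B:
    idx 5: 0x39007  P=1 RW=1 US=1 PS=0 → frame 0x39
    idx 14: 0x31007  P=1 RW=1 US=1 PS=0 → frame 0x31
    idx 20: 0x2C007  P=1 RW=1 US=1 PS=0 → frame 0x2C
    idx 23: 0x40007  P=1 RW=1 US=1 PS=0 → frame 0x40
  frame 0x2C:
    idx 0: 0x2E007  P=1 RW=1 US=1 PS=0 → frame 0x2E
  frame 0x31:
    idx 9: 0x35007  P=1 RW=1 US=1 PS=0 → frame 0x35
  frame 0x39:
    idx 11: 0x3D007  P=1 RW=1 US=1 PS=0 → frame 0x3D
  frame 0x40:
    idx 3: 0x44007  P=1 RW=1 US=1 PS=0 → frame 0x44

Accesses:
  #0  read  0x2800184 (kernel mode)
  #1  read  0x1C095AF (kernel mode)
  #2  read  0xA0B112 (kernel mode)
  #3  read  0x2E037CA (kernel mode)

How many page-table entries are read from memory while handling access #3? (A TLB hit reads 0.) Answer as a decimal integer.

Trace:
#0 VA=0x2800184 (r,kernel):
  lvl0: tbl 0x2B, slot 20 ⇒ 0x2C007 (P1/RW1/US1/PS0)
  lvl1: tbl 0x2C, slot 0 ⇒ 0x2E007 (P1/RW1/US1/PS0)
  ✓ 0x2E184  — 2 lookups
#1 VA=0x1C095AF (r,kernel):
  lvl0: tbl 0x2B, slot 14 ⇒ 0x31007 (P1/RW1/US1/PS0)
  lvl1: tbl 0x31, slot 9 ⇒ 0x35007 (P1/RW1/US1/PS0)
  ✓ 0x355AF  — 2 lookups
#2 VA=0xA0B112 (r,kernel):
  lvl0: tbl 0x2B, slot 5 ⇒ 0x39007 (P1/RW1/US1/PS0)
  lvl1: tbl 0x39, slot 11 ⇒ 0x3D007 (P1/RW1/US1/PS0)
  ✓ 0x3D112  — 2 lookups
#3 VA=0x2E037CA (r,kernel):
  lvl0: tbl 0x2B, slot 23 ⇒ 0x40007 (P1/RW1/US1/PS0)
  lvl1: tbl 0x40, slot 3 ⇒ 0x44007 (P1/RW1/US1/PS0)
  ✓ 0x447CA  — 2 lookups

Entries read for #3: 2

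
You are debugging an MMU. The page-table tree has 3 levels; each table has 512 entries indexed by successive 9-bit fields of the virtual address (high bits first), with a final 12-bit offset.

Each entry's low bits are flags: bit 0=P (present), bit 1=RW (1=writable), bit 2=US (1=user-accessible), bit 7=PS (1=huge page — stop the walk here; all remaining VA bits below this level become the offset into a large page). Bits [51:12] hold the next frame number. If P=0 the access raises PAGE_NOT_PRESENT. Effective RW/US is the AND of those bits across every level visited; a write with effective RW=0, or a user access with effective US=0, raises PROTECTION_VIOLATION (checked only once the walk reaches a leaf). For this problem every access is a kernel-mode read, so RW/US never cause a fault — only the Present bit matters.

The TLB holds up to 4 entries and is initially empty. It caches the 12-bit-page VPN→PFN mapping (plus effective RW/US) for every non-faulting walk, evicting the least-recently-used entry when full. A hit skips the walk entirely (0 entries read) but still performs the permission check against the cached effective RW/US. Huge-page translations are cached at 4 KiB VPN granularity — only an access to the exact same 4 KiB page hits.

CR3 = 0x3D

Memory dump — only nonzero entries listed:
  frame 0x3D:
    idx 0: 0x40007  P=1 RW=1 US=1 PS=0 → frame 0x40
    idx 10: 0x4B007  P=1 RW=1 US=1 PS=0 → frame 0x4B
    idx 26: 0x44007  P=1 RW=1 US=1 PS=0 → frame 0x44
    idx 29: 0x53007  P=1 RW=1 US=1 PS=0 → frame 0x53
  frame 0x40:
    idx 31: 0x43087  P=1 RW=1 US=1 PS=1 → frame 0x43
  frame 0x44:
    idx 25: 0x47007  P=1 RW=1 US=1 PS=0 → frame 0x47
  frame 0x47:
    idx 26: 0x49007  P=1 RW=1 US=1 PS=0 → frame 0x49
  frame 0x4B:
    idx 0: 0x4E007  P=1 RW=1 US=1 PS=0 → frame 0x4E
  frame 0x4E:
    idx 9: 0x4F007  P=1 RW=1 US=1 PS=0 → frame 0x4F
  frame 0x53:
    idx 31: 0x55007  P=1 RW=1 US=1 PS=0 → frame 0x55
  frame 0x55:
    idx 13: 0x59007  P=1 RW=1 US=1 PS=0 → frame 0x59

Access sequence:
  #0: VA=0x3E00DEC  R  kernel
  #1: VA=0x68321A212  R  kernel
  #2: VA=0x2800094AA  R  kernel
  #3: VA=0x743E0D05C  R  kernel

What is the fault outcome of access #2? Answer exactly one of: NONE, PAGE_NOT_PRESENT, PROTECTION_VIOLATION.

Trace:
#0 VA=0x3E00DEC (r,kernel):
  lvl0: tbl 0x3D, slot 0 ⇒ 0x40007 (P1/RW1/US1/PS0)
  lvl1: tbl 0x40, slot 31 ⇒ 0x43087 (P1/RW1/US1/PS1)
  ⇒ phys 0x43DEC (huge @L1)  [2 reads]
#1 VA=0x68321A212 (r,kernel):
  lvl0: tbl 0x3D, slot 26 ⇒ 0x44007 (P1/RW1/US1/PS0)
  lvl1: tbl 0x44, slot 25 ⇒ 0x47007 (P1/RW1/US1/PS0)
  lvl2: tbl 0x47, slot 26 ⇒ 0x49007 (P1/RW1/US1/PS0)
  ⇒ phys 0x49212  [3 reads]
#2 VA=0x2800094AA (r,kernel):
  lvl0: tbl 0x3D, slot 10 ⇒ 0x4B007 (P1/RW1/US1/PS0)
  lvl1: tbl 0x4B, slot 0 ⇒ 0x4E007 (P1/RW1/US1/PS0)
  lvl2: tbl 0x4E, slot 9 ⇒ 0x4F007 (P1/RW1/US1/PS0)
  ⇒ phys 0x4F4AA  [3 reads]
#3 VA=0x743E0D05C (r,kernel):
  lvl0: tbl 0x3D, slot 29 ⇒ 0x53007 (P1/RW1/US1/PS0)
  lvl1: tbl 0x53, slot 31 ⇒ 0x55007 (P1/RW1/US1/PS0)
  lvl2: tbl 0x55, slot 13 ⇒ 0x59007 (P1/RW1/US1/PS0)
  ⇒ phys 0x5905C  [3 reads]

Access #2 fault: NONE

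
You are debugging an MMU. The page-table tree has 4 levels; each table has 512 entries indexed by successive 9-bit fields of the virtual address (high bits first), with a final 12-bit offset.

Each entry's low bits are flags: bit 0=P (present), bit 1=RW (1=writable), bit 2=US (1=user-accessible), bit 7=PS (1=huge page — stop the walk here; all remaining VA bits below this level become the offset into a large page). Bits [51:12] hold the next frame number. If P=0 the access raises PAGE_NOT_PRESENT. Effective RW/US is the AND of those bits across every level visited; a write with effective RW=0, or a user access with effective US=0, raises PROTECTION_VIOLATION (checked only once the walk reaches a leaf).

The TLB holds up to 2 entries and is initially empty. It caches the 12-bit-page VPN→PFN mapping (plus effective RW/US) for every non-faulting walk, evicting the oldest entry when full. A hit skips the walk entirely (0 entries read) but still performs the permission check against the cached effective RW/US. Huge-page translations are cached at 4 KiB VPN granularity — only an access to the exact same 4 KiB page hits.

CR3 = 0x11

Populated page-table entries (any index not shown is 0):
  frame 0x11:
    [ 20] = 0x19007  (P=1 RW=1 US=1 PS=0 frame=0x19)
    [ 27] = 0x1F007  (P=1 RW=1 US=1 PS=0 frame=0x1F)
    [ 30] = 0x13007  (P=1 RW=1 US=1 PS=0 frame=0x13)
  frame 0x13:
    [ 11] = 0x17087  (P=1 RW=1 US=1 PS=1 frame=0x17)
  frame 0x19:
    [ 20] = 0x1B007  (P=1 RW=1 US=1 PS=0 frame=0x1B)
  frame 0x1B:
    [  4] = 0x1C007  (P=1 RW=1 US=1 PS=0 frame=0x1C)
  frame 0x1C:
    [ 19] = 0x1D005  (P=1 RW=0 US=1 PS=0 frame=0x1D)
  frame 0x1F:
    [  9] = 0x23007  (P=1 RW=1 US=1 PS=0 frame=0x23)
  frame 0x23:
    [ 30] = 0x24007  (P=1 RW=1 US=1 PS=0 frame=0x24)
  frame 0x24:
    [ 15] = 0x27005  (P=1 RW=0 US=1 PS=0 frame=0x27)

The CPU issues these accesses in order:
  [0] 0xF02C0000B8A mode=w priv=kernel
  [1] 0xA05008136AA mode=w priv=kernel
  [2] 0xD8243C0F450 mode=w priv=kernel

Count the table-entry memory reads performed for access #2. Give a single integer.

Per-access translation:
#0 VA=0xF02C0000B8A (w,kernel):
  lvl0: tbl 0x11, slot 30 ⇒ 0x13007 (P1/RW1/US1/PS0)
  lvl1: tbl 0x13, slot 11 ⇒ 0x17087 (P1/RW1/US1/PS1)
  → PA=0x17B8A (huge @L1)  (2 entries read)
#1 VA=0xA05008136AA (w,kernel):
  lvl0: tbl 0x11, slot 20 ⇒ 0x19007 (P1/RW1/US1/PS0)
  lvl1: tbl 0x19, slot 20 ⇒ 0x1B007 (P1/RW1/US1/PS0)
  lvl2: tbl 0x1B, slot 4 ⇒ 0x1C007 (P1/RW1/US1/PS0)
  lvl3: tbl 0x1C, slot 19 ⇒ 0x1D005 (P1/RW0/US1/PS0)
  ✗ PROTECTION_VIOLATION  [4 reads]
#2 VA=0xD8243C0F450 (w,kernel):
  lvl0: tbl 0x11, slot 27 ⇒ 0x1F007 (P1/RW1/US1/PS0)
  lvl1: tbl 0x1F, slot 9 ⇒ 0x23007 (P1/RW1/US1/PS0)
  lvl2: tbl 0x23, slot 30 ⇒ 0x24007 (P1/RW1/US1/PS0)
  lvl3: tbl 0x24, slot 15 ⇒ 0x27005 (P1/RW0/US1/PS0)
  ✗ PROTECTION_VIOLATION  [4 reads]

Entries read for #2: 4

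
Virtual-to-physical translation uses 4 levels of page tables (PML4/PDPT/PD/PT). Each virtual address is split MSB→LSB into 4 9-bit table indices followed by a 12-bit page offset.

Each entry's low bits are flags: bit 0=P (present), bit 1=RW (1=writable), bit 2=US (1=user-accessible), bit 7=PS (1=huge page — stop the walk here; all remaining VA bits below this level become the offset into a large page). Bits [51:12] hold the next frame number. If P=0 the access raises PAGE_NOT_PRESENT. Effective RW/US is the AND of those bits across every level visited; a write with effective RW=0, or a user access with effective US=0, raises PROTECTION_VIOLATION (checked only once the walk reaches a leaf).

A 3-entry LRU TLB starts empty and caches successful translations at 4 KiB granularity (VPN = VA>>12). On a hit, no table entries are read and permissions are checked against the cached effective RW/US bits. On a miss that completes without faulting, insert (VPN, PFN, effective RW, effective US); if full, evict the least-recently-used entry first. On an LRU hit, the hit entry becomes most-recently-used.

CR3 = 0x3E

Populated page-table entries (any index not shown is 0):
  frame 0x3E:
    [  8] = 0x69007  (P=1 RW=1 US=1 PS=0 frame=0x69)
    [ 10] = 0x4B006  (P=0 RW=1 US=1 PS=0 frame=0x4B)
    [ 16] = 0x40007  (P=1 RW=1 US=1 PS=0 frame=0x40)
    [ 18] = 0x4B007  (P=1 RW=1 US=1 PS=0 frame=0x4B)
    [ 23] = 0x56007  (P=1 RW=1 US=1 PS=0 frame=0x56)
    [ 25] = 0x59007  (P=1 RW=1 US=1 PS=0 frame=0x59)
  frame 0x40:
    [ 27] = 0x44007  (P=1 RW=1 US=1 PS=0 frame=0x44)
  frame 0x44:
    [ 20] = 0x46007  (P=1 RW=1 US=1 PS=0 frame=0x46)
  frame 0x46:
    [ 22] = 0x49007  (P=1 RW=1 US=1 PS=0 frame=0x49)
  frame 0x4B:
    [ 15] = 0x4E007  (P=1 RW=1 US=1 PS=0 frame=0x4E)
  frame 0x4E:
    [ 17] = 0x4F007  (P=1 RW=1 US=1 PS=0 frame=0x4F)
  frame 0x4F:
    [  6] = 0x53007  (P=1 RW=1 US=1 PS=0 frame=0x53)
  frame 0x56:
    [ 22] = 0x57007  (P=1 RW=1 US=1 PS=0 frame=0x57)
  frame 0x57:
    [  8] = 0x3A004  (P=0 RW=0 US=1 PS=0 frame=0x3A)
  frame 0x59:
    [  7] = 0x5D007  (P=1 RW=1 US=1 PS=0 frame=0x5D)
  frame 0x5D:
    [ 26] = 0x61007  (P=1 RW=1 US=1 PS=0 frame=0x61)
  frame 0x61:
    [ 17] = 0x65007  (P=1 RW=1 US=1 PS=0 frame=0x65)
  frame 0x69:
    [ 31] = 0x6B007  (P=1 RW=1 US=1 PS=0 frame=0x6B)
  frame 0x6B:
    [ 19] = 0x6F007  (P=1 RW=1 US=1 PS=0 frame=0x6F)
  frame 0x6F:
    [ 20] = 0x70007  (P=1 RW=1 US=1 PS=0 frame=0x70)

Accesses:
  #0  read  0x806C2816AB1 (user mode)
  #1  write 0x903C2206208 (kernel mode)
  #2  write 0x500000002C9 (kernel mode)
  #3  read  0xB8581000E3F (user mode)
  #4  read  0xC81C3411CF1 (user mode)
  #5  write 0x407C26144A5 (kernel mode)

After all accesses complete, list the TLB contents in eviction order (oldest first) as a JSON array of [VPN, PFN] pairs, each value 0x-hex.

Walk each access:
#0 VA=0x806C2816AB1 (r,user):
  [0] read 0x3E idx=16: raw=0x40007 flags P=1 W=1 U=1 S=0
  [1] read 0x40 idx=27: raw=0x44007 flags P=1 W=1 U=1 S=0
  [2] read 0x44 idx=20: raw=0x46007 flags P=1 W=1 U=1 S=0
  [3] read 0x46 idx=22: raw=0x49007 flags P=1 W=1 U=1 S=0
  ⇒ phys 0x49AB1  [4 reads]
#1 VA=0x903C2206208 (w,kernel):
  [0] read 0x3E idx=18: raw=0x4B007 flags P=1 W=1 U=1 S=0
  [1] read 0x4B idx=15: raw=0x4E007 flags P=1 W=1 U=1 S=0
  [2] read 0x4E idx=17: raw=0x4F007 flags P=1 W=1 U=1 S=0
  [3] read 0x4F idx=6: raw=0x53007 flags P=1 W=1 U=1 S=0
  ⇒ phys 0x53208  [4 reads]
#2 VA=0x500000002C9 (w,kernel):
  [0] read 0x3E idx=10: raw=0x4B006 flags P=0 W=1 U=1 S=0
  ✗ PAGE_NOT_PRESENT  [1 reads]
#3 VA=0xB8581000E3F (r,user):
  [0] read 0x3E idx=23: raw=0x56007 flags P=1 W=1 U=1 S=0
  [1] read 0x56 idx=22: raw=0x57007 flags P=1 W=1 U=1 S=0
  [2] read 0x57 idx=8: raw=0x3A004 flags P=0 W=0 U=1 S=0
  ✗ PAGE_NOT_PRESENT  [3 reads]
#4 VA=0xC81C3411CF1 (r,user):
  [0] read 0x3E idx=25: raw=0x59007 flags P=1 W=1 U=1 S=0
  [1] read 0x59 idx=7: raw=0x5D007 flags P=1 W=1 U=1 S=0
  [2] read 0x5D idx=26: raw=0x61007 flags P=1 W=1 U=1 S=0
  [3] read 0x61 idx=17: raw=0x65007 flags P=1 W=1 U=1 S=0
  ⇒ phys 0x65CF1  [4 reads]
#5 VA=0x407C26144A5 (w,kernel):
  [0] read 0x3E idx=8: raw=0x69007 flags P=1 W=1 U=1 S=0
  [1] read 0x69 idx=31: raw=0x6B007 flags P=1 W=1 U=1 S=0
  [2] read 0x6B idx=19: raw=0x6F007 flags P=1 W=1 U=1 S=0
  [3] read 0x6F idx=20: raw=0x70007 flags P=1 W=1 U=1 S=0
  ⇒ phys 0x704A5  [4 reads]

TLB: [["0x903C2206", "0x53"], ["0xC81C3411", "0x65"], ["0x407C2614", "0x70"]]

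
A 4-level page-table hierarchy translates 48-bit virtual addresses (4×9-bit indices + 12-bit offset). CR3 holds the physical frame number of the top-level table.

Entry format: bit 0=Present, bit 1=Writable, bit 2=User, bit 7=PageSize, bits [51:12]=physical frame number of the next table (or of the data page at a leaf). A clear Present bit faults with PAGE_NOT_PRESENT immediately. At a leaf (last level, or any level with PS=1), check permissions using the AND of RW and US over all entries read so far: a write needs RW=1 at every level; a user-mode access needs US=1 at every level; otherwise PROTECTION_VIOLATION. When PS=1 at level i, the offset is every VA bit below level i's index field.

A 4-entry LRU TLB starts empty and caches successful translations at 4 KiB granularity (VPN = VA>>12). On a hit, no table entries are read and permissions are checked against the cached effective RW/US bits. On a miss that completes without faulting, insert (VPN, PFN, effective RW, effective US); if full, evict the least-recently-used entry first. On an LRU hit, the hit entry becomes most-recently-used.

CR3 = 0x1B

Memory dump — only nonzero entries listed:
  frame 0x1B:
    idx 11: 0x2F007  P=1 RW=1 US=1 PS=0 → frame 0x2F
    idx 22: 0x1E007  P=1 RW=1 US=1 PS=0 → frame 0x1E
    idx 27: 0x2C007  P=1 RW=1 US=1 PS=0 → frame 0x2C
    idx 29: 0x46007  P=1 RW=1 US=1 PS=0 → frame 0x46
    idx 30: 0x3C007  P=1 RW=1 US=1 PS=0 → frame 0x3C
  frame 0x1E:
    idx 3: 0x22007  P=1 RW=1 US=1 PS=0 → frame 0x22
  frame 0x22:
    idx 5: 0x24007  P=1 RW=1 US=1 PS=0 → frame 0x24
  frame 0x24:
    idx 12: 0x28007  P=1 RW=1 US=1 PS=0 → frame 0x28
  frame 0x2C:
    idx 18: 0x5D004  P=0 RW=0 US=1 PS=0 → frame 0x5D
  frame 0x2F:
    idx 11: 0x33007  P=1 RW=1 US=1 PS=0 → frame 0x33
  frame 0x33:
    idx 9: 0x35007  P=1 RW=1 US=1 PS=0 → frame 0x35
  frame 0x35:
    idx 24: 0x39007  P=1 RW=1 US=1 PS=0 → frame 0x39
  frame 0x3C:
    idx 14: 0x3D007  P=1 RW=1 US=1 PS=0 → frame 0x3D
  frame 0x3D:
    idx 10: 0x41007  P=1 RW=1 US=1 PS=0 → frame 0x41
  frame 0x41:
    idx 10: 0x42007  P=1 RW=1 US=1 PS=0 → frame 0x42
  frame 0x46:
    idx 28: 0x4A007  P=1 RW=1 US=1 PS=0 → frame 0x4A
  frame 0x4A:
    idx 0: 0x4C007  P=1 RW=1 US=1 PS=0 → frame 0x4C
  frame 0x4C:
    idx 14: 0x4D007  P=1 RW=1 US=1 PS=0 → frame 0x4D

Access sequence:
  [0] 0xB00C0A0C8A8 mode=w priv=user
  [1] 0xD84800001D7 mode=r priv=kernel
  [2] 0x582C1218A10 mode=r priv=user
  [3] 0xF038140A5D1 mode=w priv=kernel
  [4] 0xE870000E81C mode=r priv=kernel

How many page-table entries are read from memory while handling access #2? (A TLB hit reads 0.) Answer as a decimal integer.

Per-access translation:
#0 VA=0xB00C0A0C8A8 (w,user):
  L0 @0x1B[22] → 0x1E007  P=1,RW=1,US=1,PS=0
  L1 @0x1E[3] → 0x22007  P=1,RW=1,US=1,PS=0
  L2 @0x22[5] → 0x24007  P=1,RW=1,US=1,PS=0
  L3 @0x24[12] → 0x28007  P=1,RW=1,US=1,PS=0
  ⇒ phys 0x288A8  [4 reads]
#1 VA=0xD84800001D7 (r,kernel):
  L0 @0x1B[27] → 0x2C007  P=1,RW=1,US=1,PS=0
  L1 @0x2C[18] → 0x5D004  P=0,RW=0,US=1,PS=0
  ✗ PAGE_NOT_PRESENT  [2 reads]
#2 VA=0x582C1218A10 (r,user):
  L0 @0x1B[11] → 0x2F007  P=1,RW=1,US=1,PS=0
  L1 @0x2F[11] → 0x33007  P=1,RW=1,US=1,PS=0
  L2 @0x33[9] → 0x35007  P=1,RW=1,US=1,PS=0
  L3 @0x35[24] → 0x39007  P=1,RW=1,US=1,PS=0
  ⇒ phys 0x39A10  [4 reads]
#3 VA=0xF038140A5D1 (w,kernel):
  L0 @0x1B[30] → 0x3C007  P=1,RW=1,US=1,PS=0
  L1 @0x3C[14] → 0x3D007  P=1,RW=1,US=1,PS=0
  L2 @0x3D[10] → 0x41007  P=1,RW=1,US=1,PS=0
  L3 @0x41[10] → 0x42007  P=1,RW=1,US=1,PS=0
  ⇒ phys 0x425D1  [4 reads]
#4 VA=0xE870000E81C (r,kernel):
  L0 @0x1B[29] → 0x46007  P=1,RW=1,US=1,PS=0
  L1 @0x46[28] → 0x4A007  P=1,RW=1,US=1,PS=0
  L2 @0x4A[0] → 0x4C007  P=1,RW=1,US=1,PS=0
  L3 @0x4C[14] → 0x4D007  P=1,RW=1,US=1,PS=0
  ⇒ phys 0x4D81C  [4 reads]

Entries read for #2: 4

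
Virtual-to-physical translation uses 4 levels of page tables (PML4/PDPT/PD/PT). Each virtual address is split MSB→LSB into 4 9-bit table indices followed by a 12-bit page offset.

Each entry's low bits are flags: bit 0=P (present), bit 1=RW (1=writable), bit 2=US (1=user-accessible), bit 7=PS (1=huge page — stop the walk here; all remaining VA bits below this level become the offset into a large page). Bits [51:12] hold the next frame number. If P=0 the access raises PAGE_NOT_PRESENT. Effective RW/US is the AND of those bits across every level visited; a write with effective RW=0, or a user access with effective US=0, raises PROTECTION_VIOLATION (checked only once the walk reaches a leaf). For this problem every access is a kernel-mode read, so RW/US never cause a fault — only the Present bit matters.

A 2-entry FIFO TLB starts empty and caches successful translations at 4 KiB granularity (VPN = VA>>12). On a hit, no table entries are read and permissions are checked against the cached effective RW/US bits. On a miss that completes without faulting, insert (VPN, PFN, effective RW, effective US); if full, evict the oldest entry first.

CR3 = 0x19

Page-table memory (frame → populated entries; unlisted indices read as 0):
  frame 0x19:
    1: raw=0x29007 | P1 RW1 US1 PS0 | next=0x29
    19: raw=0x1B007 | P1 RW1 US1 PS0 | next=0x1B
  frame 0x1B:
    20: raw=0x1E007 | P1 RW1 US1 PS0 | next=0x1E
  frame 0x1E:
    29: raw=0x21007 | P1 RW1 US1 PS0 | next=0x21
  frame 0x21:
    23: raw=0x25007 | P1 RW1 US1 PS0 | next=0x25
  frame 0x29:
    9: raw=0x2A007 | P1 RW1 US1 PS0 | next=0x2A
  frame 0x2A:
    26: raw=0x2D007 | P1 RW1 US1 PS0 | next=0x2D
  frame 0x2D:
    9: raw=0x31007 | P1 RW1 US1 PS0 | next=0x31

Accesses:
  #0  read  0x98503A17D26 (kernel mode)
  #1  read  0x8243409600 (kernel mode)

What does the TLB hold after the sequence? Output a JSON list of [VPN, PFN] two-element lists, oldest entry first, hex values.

Per-access translation:
#0 VA=0x98503A17D26 (r,kernel):
  [0] read 0x19 idx=19: raw=0x1B007 flags P=1 W=1 U=1 S=0
  [1] read 0x1B idx=20: raw=0x1E007 flags P=1 W=1 U=1 S=0
  [2] read 0x1E idx=29: raw=0x21007 flags P=1 W=1 U=1 S=0
  [3] read 0x21 idx=23: raw=0x25007 flags P=1 W=1 U=1 S=0
  ✓ 0x25D26  — 4 lookups
#1 VA=0x8243409600 (r,kernel):
  [0] read 0x19 idx=1: raw=0x29007 flags P=1 W=1 U=1 S=0
  [1] read 0x29 idx=9: raw=0x2A007 flags P=1 W=1 U=1 S=0
  [2] read 0x2A idx=26: raw=0x2D007 flags P=1 W=1 U=1 S=0
  [3] read 0x2D idx=9: raw=0x31007 flags P=1 W=1 U=1 S=0
  ✓ 0x31600  — 4 lookups

TLB: [["0x98503A17", "0x25"], ["0x8243409", "0x31"]]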